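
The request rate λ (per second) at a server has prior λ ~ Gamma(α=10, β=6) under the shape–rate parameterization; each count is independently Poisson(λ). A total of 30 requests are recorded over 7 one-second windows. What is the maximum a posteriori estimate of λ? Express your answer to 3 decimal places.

λ̂_MAP = 3.000

Σxᵢ = 30, n = 7.
Posterior ∝ λ^9e^(−6λ) · λ^30e^(−7λ) = λ^39e^(−13λ), i.e. Gamma(shape=40, rate=13).
The mode of a Gamma(a, b) with a ≥ 1 (shape–rate) is (a−1)/b = 39/13 ≈ 3.000.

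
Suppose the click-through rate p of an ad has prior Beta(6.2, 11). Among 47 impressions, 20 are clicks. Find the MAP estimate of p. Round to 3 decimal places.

Prior: Beta(6.2, 11).
Data: 20 successes in 47 trials. The binomial likelihood contributes p^20(1−p)^27, so the posterior is Beta(6.2+20, 11+27) = Beta(26.2, 38).
For Beta(a, b) with a, b > 1 the mode is (a−1)/(a+b−2) = 25.2/62.2 ≈ 0.405.

p̂_MAP = 0.405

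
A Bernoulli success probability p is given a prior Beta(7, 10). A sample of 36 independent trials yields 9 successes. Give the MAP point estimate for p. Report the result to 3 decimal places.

p̂_MAP = 0.294

Prior: Beta(7, 10).
Data: 9 successes in 36 trials. The binomial likelihood contributes p^9(1−p)^27, so the posterior is Beta(7+9, 10+27) = Beta(16, 37).
For Beta(a, b) with a, b > 1 the mode is (a−1)/(a+b−2) = 15/51 ≈ 0.294.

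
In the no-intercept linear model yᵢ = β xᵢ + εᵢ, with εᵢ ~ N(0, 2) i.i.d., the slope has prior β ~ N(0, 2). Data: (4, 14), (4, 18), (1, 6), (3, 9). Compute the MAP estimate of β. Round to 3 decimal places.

β̂_MAP = 3.744

log p(β | y) = −Σ(yᵢ − βxᵢ)²/(2·2) − β²/(2·2) + const.
Setting the derivative to zero: Σxᵢ(yᵢ − βxᵢ)/2 − β/2 = 0, so β = Σxᵢyᵢ / (Σxᵢ² + σ²/τ²).
Σxᵢyᵢ = 4·14 + 4·18 + 1·6 + 3·9 = 161; Σxᵢ² = 42; σ²/τ² = 1.
β̂_MAP = 161 / (42 + 1) = 161/43 ≈ 3.744.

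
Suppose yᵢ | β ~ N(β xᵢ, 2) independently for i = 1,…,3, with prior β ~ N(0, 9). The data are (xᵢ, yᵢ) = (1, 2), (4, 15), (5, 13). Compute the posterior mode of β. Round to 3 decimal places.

β̂_MAP = 3.008

log p(β | y) = −Σ(yᵢ − βxᵢ)²/(2·2) − β²/(2·9) + const.
Setting the derivative to zero: Σxᵢ(yᵢ − βxᵢ)/2 − β/9 = 0, so β = Σxᵢyᵢ / (Σxᵢ² + σ²/τ²).
Σxᵢyᵢ = 1·2 + 4·15 + 5·13 = 127; Σxᵢ² = 42; σ²/τ² = 2/9.
β̂_MAP = 127 / (42 + 2/9) = 127/(380/9) = 1143/380 ≈ 3.008.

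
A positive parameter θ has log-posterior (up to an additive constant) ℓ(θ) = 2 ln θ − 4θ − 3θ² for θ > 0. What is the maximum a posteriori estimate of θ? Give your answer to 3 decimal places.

θ̂_MAP = 0.333

ℓ'(θ) = 2/θ − 4 − 6θ. Setting this to zero and multiplying by θ: 6θ² + 4θ − 2 = 0.
θ = (−4 + √(4² + 4·6·2)) / (2·6) = (−4 + √64) / 12 = (−4 + 8)/12 = 1/3.
ℓ''(θ) = −2/θ² − 6 < 0, confirming a maximum.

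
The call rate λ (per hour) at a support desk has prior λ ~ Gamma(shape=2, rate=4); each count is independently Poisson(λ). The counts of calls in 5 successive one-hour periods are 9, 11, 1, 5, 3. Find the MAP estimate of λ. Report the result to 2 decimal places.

Σxᵢ = 9+11+1+5+3 = 29, with n = 5.
Posterior ∝ λe^(−4λ) · λ^29e^(−5λ) = λ^30e^(−9λ), i.e. Gamma(shape=31, rate=9).
The mode of a Gamma(a, b) with a ≥ 1 (shape–rate) is (a−1)/b = 30/9 ≈ 3.33.

λ̂_MAP = 3.33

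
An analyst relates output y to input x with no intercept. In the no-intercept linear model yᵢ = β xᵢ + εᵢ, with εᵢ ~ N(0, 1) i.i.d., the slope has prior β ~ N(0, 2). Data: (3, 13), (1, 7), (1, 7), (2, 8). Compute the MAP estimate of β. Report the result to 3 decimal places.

β̂_MAP = 4.452

log p(β | y) = −Σ(yᵢ − βxᵢ)²/(2·1) − β²/(2·2) + const.
Setting the derivative to zero: Σxᵢ(yᵢ − βxᵢ)/1 − β/2 = 0, so β = Σxᵢyᵢ / (Σxᵢ² + σ²/τ²).
Σxᵢyᵢ = 3·13 + 1·7 + 1·7 + 2·8 = 69; Σxᵢ² = 15; σ²/τ² = 0.5.
β̂_MAP = 69 / (15 + 0.5) = 69/15.5 ≈ 4.452.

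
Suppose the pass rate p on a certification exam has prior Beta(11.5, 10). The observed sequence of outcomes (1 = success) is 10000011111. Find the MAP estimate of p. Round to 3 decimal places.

p̂_MAP = 0.541

Prior: Beta(11.5, 10).
Data: 6 successes in 11 trials (from the sequence). The binomial likelihood contributes p^6(1−p)^5, so the posterior is Beta(11.5+6, 10+5) = Beta(17.5, 15).
For Beta(a, b) with a, b > 1 the mode is (a−1)/(a+b−2) = 16.5/30.5 ≈ 0.541.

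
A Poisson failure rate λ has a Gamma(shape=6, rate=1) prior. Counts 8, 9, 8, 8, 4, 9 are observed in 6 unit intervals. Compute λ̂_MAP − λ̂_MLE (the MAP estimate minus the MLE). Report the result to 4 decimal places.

MAP − MLE = -0.3810

Σxᵢ = 46. Posterior is Gamma(52, 7); MAP = (52−1)/7 = 51/7 ≈ 7.28571.
MLE = x̄ = 46/6 ≈ 7.66667.
Difference = 51/7 − 46/6 = -8/21 ≈ -0.3810.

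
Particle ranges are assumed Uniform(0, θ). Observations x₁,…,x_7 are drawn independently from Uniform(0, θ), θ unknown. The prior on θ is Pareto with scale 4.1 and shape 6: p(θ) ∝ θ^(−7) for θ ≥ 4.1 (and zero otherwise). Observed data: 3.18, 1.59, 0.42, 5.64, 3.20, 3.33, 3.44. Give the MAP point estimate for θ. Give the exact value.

θ̂_MAP = 5.64

The Uniform(0, θ) likelihood is θ^(−n) for θ ≥ max(xᵢ), zero otherwise. Here max(xᵢ) = 5.64.
Posterior ∝ θ^(−7) · θ^(−7) = θ^(−14) on θ ≥ max(4.1, 5.64) = 5.64.
This density is strictly decreasing in θ, so the posterior mode lies at the lower boundary of the support.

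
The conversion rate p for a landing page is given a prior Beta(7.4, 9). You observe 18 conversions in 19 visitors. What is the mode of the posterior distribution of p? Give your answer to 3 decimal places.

p̂_MAP = 0.731

Prior: Beta(7.4, 9).
Data: 18 successes in 19 trials. The binomial likelihood contributes p^18(1−p)^1, so the posterior is Beta(7.4+18, 9+1) = Beta(25.4, 10).
For Beta(a, b) with a, b > 1 the mode is (a−1)/(a+b−2) = 24.4/33.4 ≈ 0.731.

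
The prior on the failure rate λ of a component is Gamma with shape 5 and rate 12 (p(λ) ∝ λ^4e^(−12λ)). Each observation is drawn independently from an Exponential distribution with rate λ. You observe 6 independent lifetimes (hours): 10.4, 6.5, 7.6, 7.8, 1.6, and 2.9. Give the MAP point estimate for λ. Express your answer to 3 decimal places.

λ̂_MAP = 0.205

The Exponential(rate=λ) likelihood is ∝ λ^n e^(−λΣtᵢ). Here n = 6 and Σtᵢ = 10.4 + 6.5 + 7.6 + 7.8 + 1.6 + 2.9 = 36.8.
Posterior ∝ λ^4e^(−12λ) · λ^6e^(−36.8λ) = λ^10e^(−48.8λ), i.e. Gamma(11, 48.8).
Mode = (a−1)/b = 10/48.8 ≈ 0.205.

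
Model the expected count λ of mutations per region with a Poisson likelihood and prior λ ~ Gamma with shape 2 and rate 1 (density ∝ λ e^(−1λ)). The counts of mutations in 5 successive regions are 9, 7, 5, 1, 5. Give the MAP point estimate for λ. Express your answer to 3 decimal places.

λ̂_MAP = 4.667

Σxᵢ = 9+7+5+1+5 = 27, with n = 5.
Posterior ∝ λe^(−1λ) · λ^27e^(−5λ) = λ^28e^(−6λ), i.e. Gamma(shape=29, rate=6).
The mode of a Gamma(a, b) with a ≥ 1 (shape–rate) is (a−1)/b = 28/6 ≈ 4.667.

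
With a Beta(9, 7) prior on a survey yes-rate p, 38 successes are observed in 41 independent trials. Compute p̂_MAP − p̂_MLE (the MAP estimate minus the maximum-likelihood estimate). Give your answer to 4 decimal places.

MAP − MLE = -0.0905

Posterior is Beta(47, 10); MAP = (47−1)/(57−2) = 46/55 ≈ 0.83636.
MLE ignores the prior: p̂_MLE = k/n = 38/41 ≈ 0.92683.
Difference = 46/55 − 38/41 = -204/2255 ≈ -0.0905.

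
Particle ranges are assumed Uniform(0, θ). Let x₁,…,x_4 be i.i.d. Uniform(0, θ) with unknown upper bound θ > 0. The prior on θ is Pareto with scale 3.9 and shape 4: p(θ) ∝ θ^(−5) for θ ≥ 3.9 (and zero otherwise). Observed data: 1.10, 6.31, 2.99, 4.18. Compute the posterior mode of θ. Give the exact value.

θ̂_MAP = 6.31

The Uniform(0, θ) likelihood is θ^(−n) for θ ≥ max(xᵢ), zero otherwise. Here max(xᵢ) = 6.31.
Posterior ∝ θ^(−5) · θ^(−4) = θ^(−9) on θ ≥ max(3.9, 6.31) = 6.31.
This density is strictly decreasing in θ, so the posterior mode lies at the lower boundary of the support.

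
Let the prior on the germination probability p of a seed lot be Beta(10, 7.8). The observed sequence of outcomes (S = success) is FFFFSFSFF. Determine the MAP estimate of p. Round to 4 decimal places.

p̂_MAP = 0.4435

Prior: Beta(10, 7.8).
Data: 2 successes in 9 trials (from the sequence). The binomial likelihood contributes p^2(1−p)^7, so the posterior is Beta(10+2, 7.8+7) = Beta(12, 14.8).
For Beta(a, b) with a, b > 1 the mode is (a−1)/(a+b−2) = 11/24.8 ≈ 0.4435.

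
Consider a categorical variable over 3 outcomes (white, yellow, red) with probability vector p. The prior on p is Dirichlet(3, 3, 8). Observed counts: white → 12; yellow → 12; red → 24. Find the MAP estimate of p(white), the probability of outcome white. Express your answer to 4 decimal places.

MAP estimate of p(white) = 0.2373

The posterior is Dirichlet(αᵢ + nᵢ) = Dirichlet(15, 15, 32).
For a Dirichlet(a₁,…,a_K) with all aᵢ > 1, the mode has j-th component (aⱼ − 1)/(Σaᵢ − K).
Here Σaᵢ = 62 and K = 3, so p(white) = (15 − 1)/(62 − 3) = 14/59 ≈ 0.2373.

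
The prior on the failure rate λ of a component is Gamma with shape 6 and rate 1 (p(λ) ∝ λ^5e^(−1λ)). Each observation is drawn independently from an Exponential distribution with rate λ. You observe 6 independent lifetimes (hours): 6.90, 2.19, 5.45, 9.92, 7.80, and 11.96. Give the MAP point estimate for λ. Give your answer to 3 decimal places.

λ̂_MAP = 0.243

The Exponential(rate=λ) likelihood is ∝ λ^n e^(−λΣtᵢ). Here n = 6 and Σtᵢ = 6.90 + 2.19 + 5.45 + 9.92 + 7.80 + 11.96 = 44.22.
Posterior ∝ λ^5e^(−1λ) · λ^6e^(−44.22λ) = λ^11e^(−45.22λ), i.e. Gamma(12, 45.22).
Mode = (a−1)/b = 11/45.22 ≈ 0.243.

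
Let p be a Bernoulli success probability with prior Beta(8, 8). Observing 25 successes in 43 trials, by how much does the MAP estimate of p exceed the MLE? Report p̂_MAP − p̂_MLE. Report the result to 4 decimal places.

MAP − MLE = -0.0200

Posterior is Beta(33, 26); MAP = (33−1)/(59−2) = 32/57 ≈ 0.56140.
MLE ignores the prior: p̂_MLE = k/n = 25/43 ≈ 0.58140.
Difference = 32/57 − 25/43 = -49/2451 ≈ -0.0200.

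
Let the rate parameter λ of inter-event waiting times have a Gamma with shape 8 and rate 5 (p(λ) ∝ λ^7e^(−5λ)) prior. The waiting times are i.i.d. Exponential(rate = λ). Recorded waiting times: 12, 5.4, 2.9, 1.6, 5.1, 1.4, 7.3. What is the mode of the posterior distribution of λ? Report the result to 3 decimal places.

λ̂_MAP = 0.344

The Exponential(rate=λ) likelihood is ∝ λ^n e^(−λΣtᵢ). Here n = 7 and Σtᵢ = 12 + 5.4 + 2.9 + 1.6 + 5.1 + 1.4 + 7.3 = 35.7.
Posterior ∝ λ^7e^(−5λ) · λ^7e^(−35.7λ) = λ^14e^(−40.7λ), i.e. Gamma(15, 40.7).
Mode = (a−1)/b = 14/40.7 ≈ 0.344.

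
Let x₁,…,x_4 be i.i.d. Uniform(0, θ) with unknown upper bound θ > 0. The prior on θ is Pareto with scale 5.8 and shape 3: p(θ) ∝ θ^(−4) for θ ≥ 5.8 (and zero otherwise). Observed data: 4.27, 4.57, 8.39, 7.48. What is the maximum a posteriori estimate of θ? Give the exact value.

θ̂_MAP = 8.39

The Uniform(0, θ) likelihood is θ^(−n) for θ ≥ max(xᵢ), zero otherwise. Here max(xᵢ) = 8.39.
Posterior ∝ θ^(−4) · θ^(−4) = θ^(−8) on θ ≥ max(5.8, 8.39) = 8.39.
This density is strictly decreasing in θ, so the posterior mode lies at the lower boundary of the support.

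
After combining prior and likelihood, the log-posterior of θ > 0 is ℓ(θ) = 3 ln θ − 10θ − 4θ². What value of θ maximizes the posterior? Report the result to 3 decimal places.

ℓ'(θ) = 3/θ − 10 − 8θ. Setting this to zero and multiplying by θ: 8θ² + 10θ − 3 = 0.
θ = (−10 + √(10² + 4·8·3)) / (2·8) = (−10 + √196) / 16 = (−10 + 14)/16 = 1/4.
ℓ''(θ) = −3/θ² − 8 < 0, confirming a maximum.

θ̂_MAP = 0.250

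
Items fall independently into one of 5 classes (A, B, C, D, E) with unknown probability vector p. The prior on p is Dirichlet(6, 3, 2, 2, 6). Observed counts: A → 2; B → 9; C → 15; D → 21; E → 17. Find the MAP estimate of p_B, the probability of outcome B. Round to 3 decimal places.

The posterior is Dirichlet(αᵢ + nᵢ) = Dirichlet(8, 12, 17, 23, 23).
For a Dirichlet(a₁,…,a_K) with all aᵢ > 1, the mode has j-th component (aⱼ − 1)/(Σaᵢ − K).
Here Σaᵢ = 83 and K = 5, so p_B = (12 − 1)/(83 − 5) = 11/78 ≈ 0.141.

MAP estimate of p_B = 0.141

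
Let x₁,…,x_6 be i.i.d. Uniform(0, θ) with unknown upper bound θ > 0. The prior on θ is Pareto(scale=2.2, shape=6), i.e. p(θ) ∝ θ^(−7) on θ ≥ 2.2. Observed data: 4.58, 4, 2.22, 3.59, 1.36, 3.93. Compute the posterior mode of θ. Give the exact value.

The Uniform(0, θ) likelihood is θ^(−n) for θ ≥ max(xᵢ), zero otherwise. Here max(xᵢ) = 4.58.
Posterior ∝ θ^(−7) · θ^(−6) = θ^(−13) on θ ≥ max(2.2, 4.58) = 4.58.
This density is strictly decreasing in θ, so the posterior mode lies at the lower boundary of the support.

θ̂_MAP = 4.58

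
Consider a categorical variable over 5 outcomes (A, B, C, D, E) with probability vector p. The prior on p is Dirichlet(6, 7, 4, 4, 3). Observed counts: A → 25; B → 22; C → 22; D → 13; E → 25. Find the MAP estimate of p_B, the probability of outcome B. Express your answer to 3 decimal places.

MAP estimate of p_B = 0.222

The posterior is Dirichlet(αᵢ + nᵢ) = Dirichlet(31, 29, 26, 17, 28).
For a Dirichlet(a₁,…,a_K) with all aᵢ > 1, the mode has j-th component (aⱼ − 1)/(Σaᵢ − K).
Here Σaᵢ = 131 and K = 5, so p_B = (29 − 1)/(131 − 5) = 28/126 ≈ 0.222.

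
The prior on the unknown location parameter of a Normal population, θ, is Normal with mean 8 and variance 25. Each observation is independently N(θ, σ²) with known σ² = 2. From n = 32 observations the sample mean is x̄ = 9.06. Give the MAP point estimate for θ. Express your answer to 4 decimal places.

n = 32, x̄ = 9.06.
For a Normal prior and Normal likelihood with known variance, the posterior is Normal; its mode equals its mean, the precision-weighted average.
Prior precision 1/σ₀² = 1/25 = 0.04; data precision n/σ² = 32/2 = 16.
θ̂ = (0.04·8 + 16·9.06) / (0.04 + 16) = 145.28/16.04 = 3632/401 ≈ 9.0574.

θ̂_MAP = 9.0574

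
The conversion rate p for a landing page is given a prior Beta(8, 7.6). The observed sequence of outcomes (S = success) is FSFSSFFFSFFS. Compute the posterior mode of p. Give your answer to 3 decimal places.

Prior: Beta(8, 7.6).
Data: 5 successes in 12 trials (from the sequence). The binomial likelihood contributes p^5(1−p)^7, so the posterior is Beta(8+5, 7.6+7) = Beta(13, 14.6).
For Beta(a, b) with a, b > 1 the mode is (a−1)/(a+b−2) = 12/25.6 ≈ 0.469.

p̂_MAP = 0.469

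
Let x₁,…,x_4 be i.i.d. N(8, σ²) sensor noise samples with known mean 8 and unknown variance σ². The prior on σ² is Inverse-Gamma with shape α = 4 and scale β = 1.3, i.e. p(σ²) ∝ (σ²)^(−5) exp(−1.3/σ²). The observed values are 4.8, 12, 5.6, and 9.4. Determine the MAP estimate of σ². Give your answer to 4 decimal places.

σ̂²_MAP = 2.6114

Sum of squared deviations about the known mean: SS = (4.8−8)² + (12−8)² + (5.6−8)² + (9.4−8)² = 33.96.
The Normal likelihood contributes (σ²)^(−n/2) exp(−SS/(2σ²)), so the posterior is Inverse-Gamma(α + n/2, β + SS/2) = Inverse-Gamma(6, 18.28).
The mode of Inverse-Gamma(a, b) is b/(a+1) = 18.28/7 ≈ 2.6114.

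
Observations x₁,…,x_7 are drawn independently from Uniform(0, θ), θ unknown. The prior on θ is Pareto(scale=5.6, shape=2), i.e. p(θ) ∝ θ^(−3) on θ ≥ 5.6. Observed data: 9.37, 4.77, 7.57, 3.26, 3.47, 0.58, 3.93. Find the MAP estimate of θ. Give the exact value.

θ̂_MAP = 9.37

The Uniform(0, θ) likelihood is θ^(−n) for θ ≥ max(xᵢ), zero otherwise. Here max(xᵢ) = 9.37.
Posterior ∝ θ^(−3) · θ^(−7) = θ^(−10) on θ ≥ max(5.6, 9.37) = 9.37.
This density is strictly decreasing in θ, so the posterior mode lies at the lower boundary of the support.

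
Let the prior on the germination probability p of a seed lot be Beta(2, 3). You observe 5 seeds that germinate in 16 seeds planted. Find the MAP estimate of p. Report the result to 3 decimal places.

p̂_MAP = 0.316

Prior: Beta(2, 3).
Data: 5 successes in 16 trials. The binomial likelihood contributes p^5(1−p)^11, so the posterior is Beta(2+5, 3+11) = Beta(7, 14).
For Beta(a, b) with a, b > 1 the mode is (a−1)/(a+b−2) = 6/19 ≈ 0.316.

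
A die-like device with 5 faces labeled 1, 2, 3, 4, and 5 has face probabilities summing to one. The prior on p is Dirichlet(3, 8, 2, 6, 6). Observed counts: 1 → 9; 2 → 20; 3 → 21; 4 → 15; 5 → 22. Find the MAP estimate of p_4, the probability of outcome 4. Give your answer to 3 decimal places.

MAP estimate: 0.187

The posterior is Dirichlet(αᵢ + nᵢ) = Dirichlet(12, 28, 23, 21, 28).
For a Dirichlet(a₁,…,a_K) with all aᵢ > 1, the mode has j-th component (aⱼ − 1)/(Σaᵢ − K).
Here Σaᵢ = 112 and K = 5, so p_4 = (21 − 1)/(112 − 5) = 20/107 ≈ 0.187.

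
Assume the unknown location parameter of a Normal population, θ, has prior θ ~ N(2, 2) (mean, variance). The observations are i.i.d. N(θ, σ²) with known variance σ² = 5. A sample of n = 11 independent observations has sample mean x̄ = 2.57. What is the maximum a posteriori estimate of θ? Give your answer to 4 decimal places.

n = 11, x̄ = 2.57.
For a Normal prior and Normal likelihood with known variance, the posterior is Normal; its mode equals its mean, the precision-weighted average.
Prior precision 1/σ₀² = 1/2 = 0.5; data precision n/σ² = 11/5 = 2.2.
θ̂ = (0.5·2 + 2.2·2.57) / (0.5 + 2.2) = 6.654/2.7 = 1109/450 ≈ 2.4644.

θ̂_MAP = 2.4644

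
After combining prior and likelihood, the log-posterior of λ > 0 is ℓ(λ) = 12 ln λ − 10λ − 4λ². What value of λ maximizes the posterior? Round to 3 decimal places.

ℓ'(λ) = 12/λ − 10 − 8λ. Setting this to zero and multiplying by λ: 8λ² + 10λ − 12 = 0.
λ = (−10 + √(10² + 4·8·12)) / (2·8) = (−10 + √484) / 16 = (−10 + 22)/16 = 3/4.
ℓ''(λ) = −12/λ² − 8 < 0, confirming a maximum.

λ̂_MAP = 0.750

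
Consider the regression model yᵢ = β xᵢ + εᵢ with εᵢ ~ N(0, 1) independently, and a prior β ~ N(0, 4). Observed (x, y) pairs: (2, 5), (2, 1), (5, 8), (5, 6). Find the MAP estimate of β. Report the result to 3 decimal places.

β̂_MAP = 1.408

log p(β | y) = −Σ(yᵢ − βxᵢ)²/(2·1) − β²/(2·4) + const.
Setting the derivative to zero: Σxᵢ(yᵢ − βxᵢ)/1 − β/4 = 0, so β = Σxᵢyᵢ / (Σxᵢ² + σ²/τ²).
Σxᵢyᵢ = 2·5 + 2·1 + 5·8 + 5·6 = 82; Σxᵢ² = 58; σ²/τ² = 0.25.
β̂_MAP = 82 / (58 + 0.25) = 82/58.25 ≈ 1.408.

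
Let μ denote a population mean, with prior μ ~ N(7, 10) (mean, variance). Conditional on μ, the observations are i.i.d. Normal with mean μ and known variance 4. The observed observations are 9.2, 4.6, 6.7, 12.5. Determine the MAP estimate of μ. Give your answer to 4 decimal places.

μ̂_MAP = 8.1364

n = 4; x̄ = (9.2 + 4.6 + 6.7 + 12.5)/4 = 33/4 = 8.25.
For a Normal prior and Normal likelihood with known variance, the posterior is Normal; its mode equals its mean, the precision-weighted average.
Prior precision 1/σ₀² = 1/10 = 0.1; data precision n/σ² = 4/4 = 1.
μ̂ = (0.1·7 + 1·8.25) / (0.1 + 1) = 8.95/1.1 = 179/22 ≈ 8.1364.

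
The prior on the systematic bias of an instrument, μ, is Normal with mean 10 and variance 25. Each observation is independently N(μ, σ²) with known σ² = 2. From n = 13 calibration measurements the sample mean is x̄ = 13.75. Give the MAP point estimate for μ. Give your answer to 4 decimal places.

n = 13, x̄ = 13.75.
For a Normal prior and Normal likelihood with known variance, the posterior is Normal; its mode equals its mean, the precision-weighted average.
Prior precision 1/σ₀² = 1/25 = 0.04; data precision n/σ² = 13/2 = 6.5.
μ̂ = (0.04·10 + 6.5·13.75) / (0.04 + 6.5) = 89.775/6.54 = 5985/436 ≈ 13.7271.

μ̂_MAP = 13.7271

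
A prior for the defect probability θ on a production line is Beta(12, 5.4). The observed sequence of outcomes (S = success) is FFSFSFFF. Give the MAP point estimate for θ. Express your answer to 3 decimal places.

θ̂_MAP = 0.556

Prior: Beta(12, 5.4).
Data: 2 successes in 8 trials (from the sequence). The binomial likelihood contributes θ^2(1−θ)^6, so the posterior is Beta(12+2, 5.4+6) = Beta(14, 11.4).
For Beta(a, b) with a, b > 1 the mode is (a−1)/(a+b−2) = 13/23.4 ≈ 0.556.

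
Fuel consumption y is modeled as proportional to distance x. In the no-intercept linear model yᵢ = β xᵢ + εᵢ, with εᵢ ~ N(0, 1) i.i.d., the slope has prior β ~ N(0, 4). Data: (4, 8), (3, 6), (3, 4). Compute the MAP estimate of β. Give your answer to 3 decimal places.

log p(β | y) = −Σ(yᵢ − βxᵢ)²/(2·1) − β²/(2·4) + const.
Setting the derivative to zero: Σxᵢ(yᵢ − βxᵢ)/1 − β/4 = 0, so β = Σxᵢyᵢ / (Σxᵢ² + σ²/τ²).
Σxᵢyᵢ = 4·8 + 3·6 + 3·4 = 62; Σxᵢ² = 34; σ²/τ² = 0.25.
β̂_MAP = 62 / (34 + 0.25) = 62/34.25 ≈ 1.810.

β̂_MAP = 1.810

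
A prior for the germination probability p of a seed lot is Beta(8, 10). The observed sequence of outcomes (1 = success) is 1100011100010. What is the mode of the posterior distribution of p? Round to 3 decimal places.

Prior: Beta(8, 10).
Data: 6 successes in 13 trials (from the sequence). The binomial likelihood contributes p^6(1−p)^7, so the posterior is Beta(8+6, 10+7) = Beta(14, 17).
For Beta(a, b) with a, b > 1 the mode is (a−1)/(a+b−2) = 13/29 ≈ 0.448.

p̂_MAP = 0.448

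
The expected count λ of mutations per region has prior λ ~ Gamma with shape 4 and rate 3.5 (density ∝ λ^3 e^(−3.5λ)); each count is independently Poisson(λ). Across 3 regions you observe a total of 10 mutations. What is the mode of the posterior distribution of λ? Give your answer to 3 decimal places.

λ̂_MAP = 2.000

Σxᵢ = 10, n = 3.
Posterior ∝ λ^3e^(−3.5λ) · λ^10e^(−3λ) = λ^13e^(−6.5λ), i.e. Gamma(shape=14, rate=6.5).
The mode of a Gamma(a, b) with a ≥ 1 (shape–rate) is (a−1)/b = 13/6.5 ≈ 2.000.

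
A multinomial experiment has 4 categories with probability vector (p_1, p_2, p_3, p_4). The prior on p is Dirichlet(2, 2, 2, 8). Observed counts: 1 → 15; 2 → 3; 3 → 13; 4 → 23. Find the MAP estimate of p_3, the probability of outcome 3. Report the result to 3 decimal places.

The posterior is Dirichlet(αᵢ + nᵢ) = Dirichlet(17, 5, 15, 31).
For a Dirichlet(a₁,…,a_K) with all aᵢ > 1, the mode has j-th component (aⱼ − 1)/(Σaᵢ − K).
Here Σaᵢ = 68 and K = 4, so p_3 = (15 − 1)/(68 − 4) = 14/64 ≈ 0.219.

MAP estimate: 0.219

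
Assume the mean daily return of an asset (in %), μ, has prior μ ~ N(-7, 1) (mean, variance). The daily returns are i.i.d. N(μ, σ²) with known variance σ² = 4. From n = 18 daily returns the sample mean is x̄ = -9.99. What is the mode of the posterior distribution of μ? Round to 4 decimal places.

μ̂_MAP = -9.4464

n = 18, x̄ = -9.99.
For a Normal prior and Normal likelihood with known variance, the posterior is Normal; its mode equals its mean, the precision-weighted average.
Prior precision 1/σ₀² = 1/1 = 1; data precision n/σ² = 18/4 = 4.5.
μ̂ = (1·(-7) + 4.5·(-9.99)) / (1 + 4.5) = (-51.955)/5.5 = -10391/1100 ≈ -9.4464.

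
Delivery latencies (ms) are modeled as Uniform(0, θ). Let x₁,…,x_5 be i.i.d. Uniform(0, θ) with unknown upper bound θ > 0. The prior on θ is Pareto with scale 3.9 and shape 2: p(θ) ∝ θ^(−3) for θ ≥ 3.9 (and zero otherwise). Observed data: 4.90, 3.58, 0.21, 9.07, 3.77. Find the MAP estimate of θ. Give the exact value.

θ̂_MAP = 9.07

The Uniform(0, θ) likelihood is θ^(−n) for θ ≥ max(xᵢ), zero otherwise. Here max(xᵢ) = 9.07.
Posterior ∝ θ^(−3) · θ^(−5) = θ^(−8) on θ ≥ max(3.9, 9.07) = 9.07.
This density is strictly decreasing in θ, so the posterior mode lies at the lower boundary of the support.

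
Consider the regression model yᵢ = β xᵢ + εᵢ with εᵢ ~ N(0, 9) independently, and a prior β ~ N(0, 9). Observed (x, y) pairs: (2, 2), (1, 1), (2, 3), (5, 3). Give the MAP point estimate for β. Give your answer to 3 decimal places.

β̂_MAP = 0.743

log p(β | y) = −Σ(yᵢ − βxᵢ)²/(2·9) − β²/(2·9) + const.
Setting the derivative to zero: Σxᵢ(yᵢ − βxᵢ)/9 − β/9 = 0, so β = Σxᵢyᵢ / (Σxᵢ² + σ²/τ²).
Σxᵢyᵢ = 2·2 + 1·1 + 2·3 + 5·3 = 26; Σxᵢ² = 34; σ²/τ² = 1.
β̂_MAP = 26 / (34 + 1) = 26/35 ≈ 0.743.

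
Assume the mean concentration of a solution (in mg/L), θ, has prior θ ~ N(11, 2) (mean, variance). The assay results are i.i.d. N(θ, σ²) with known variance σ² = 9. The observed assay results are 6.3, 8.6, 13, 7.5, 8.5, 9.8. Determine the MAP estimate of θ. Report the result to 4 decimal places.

n = 6; x̄ = (6.3 + 8.6 + 13 + 7.5 + 8.5 + 9.8)/6 = 53.7/6 = 8.95.
For a Normal prior and Normal likelihood with known variance, the posterior is Normal; its mode equals its mean, the precision-weighted average.
Prior precision 1/σ₀² = 1/2 = 0.5; data precision n/σ² = 6/9 = 2/3.
θ̂ = (0.5·11 + (2/3)·8.95) / (0.5 + 2/3) = (172/15)/(7/6) = 344/35 ≈ 9.8286.

θ̂_MAP = 9.8286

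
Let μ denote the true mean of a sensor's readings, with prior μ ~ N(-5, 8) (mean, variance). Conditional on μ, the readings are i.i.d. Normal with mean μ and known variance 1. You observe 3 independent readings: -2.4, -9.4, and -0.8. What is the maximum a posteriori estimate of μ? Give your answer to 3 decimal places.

n = 3; x̄ = ((-2.4) + (-9.4) + (-0.8))/3 = -12.6/3 = -4.2.
For a Normal prior and Normal likelihood with known variance, the posterior is Normal; its mode equals its mean, the precision-weighted average.
Prior precision 1/σ₀² = 1/8 = 0.125; data precision n/σ² = 3/1 = 3.
μ̂ = (0.125·(-5) + 3·(-4.2)) / (0.125 + 3) = (-13.225)/3.125 = -4.232.

μ̂_MAP = -4.232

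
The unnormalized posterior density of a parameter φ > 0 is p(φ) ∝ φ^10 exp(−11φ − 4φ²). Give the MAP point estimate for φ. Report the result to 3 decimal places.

φ̂_MAP = 0.625

ℓ'(φ) = 10/φ − 11 − 8φ. Setting this to zero and multiplying by φ: 8φ² + 11φ − 10 = 0.
φ = (−11 + √(11² + 4·8·10)) / (2·8) = (−11 + √441) / 16 = (−11 + 21)/16 = 5/8.
ℓ''(φ) = −10/φ² − 8 < 0, confirming a maximum.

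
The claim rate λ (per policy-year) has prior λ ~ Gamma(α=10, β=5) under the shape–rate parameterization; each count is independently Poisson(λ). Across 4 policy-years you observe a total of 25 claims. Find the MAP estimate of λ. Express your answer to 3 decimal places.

λ̂_MAP = 3.778

Σxᵢ = 25, n = 4.
Posterior ∝ λ^9e^(−5λ) · λ^25e^(−4λ) = λ^34e^(−9λ), i.e. Gamma(shape=35, rate=9).
The mode of a Gamma(a, b) with a ≥ 1 (shape–rate) is (a−1)/b = 34/9 ≈ 3.778.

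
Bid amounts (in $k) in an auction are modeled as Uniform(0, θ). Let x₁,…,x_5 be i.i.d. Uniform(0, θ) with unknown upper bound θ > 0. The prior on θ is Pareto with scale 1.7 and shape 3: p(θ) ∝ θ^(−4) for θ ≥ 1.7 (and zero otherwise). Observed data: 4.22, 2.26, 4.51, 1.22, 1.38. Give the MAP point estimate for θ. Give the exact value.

The Uniform(0, θ) likelihood is θ^(−n) for θ ≥ max(xᵢ), zero otherwise. Here max(xᵢ) = 4.51.
Posterior ∝ θ^(−4) · θ^(−5) = θ^(−9) on θ ≥ max(1.7, 4.51) = 4.51.
This density is strictly decreasing in θ, so the posterior mode lies at the lower boundary of the support.

θ̂_MAP = 4.51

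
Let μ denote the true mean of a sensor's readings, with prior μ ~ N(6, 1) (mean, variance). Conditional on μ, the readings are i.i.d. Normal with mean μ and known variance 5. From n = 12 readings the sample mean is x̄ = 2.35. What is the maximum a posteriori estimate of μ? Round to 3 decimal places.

μ̂_MAP = 3.424

n = 12, x̄ = 2.35.
For a Normal prior and Normal likelihood with known variance, the posterior is Normal; its mode equals its mean, the precision-weighted average.
Prior precision 1/σ₀² = 1/1 = 1; data precision n/σ² = 12/5 = 2.4.
μ̂ = (1·6 + 2.4·2.35) / (1 + 2.4) = 11.64/3.4 = 291/85 ≈ 3.424.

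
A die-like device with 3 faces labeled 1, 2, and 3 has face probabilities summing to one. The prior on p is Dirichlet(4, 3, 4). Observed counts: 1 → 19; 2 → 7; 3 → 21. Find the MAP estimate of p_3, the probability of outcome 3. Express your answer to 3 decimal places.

The posterior is Dirichlet(αᵢ + nᵢ) = Dirichlet(23, 10, 25).
For a Dirichlet(a₁,…,a_K) with all aᵢ > 1, the mode has j-th component (aⱼ − 1)/(Σaᵢ − K).
Here Σaᵢ = 58 and K = 3, so p_3 = (25 − 1)/(58 − 3) = 24/55 ≈ 0.436.

MAP estimate: 0.436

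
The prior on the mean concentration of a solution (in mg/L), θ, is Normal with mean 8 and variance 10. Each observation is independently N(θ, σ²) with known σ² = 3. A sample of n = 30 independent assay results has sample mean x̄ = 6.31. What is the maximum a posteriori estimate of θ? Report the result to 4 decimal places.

θ̂_MAP = 6.3267

n = 30, x̄ = 6.31.
For a Normal prior and Normal likelihood with known variance, the posterior is Normal; its mode equals its mean, the precision-weighted average.
Prior precision 1/σ₀² = 1/10 = 0.1; data precision n/σ² = 30/3 = 10.
θ̂ = (0.1·8 + 10·6.31) / (0.1 + 10) = 63.9/10.1 = 639/101 ≈ 6.3267.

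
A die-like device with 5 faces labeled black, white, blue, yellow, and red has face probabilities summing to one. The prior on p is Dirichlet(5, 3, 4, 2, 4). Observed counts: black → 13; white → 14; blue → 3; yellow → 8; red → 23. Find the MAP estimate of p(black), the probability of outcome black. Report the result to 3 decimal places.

The posterior is Dirichlet(αᵢ + nᵢ) = Dirichlet(18, 17, 7, 10, 27).
For a Dirichlet(a₁,…,a_K) with all aᵢ > 1, the mode has j-th component (aⱼ − 1)/(Σaᵢ − K).
Here Σaᵢ = 79 and K = 5, so p(black) = (18 − 1)/(79 − 5) = 17/74 ≈ 0.230.

MAP estimate of p(black) = 0.230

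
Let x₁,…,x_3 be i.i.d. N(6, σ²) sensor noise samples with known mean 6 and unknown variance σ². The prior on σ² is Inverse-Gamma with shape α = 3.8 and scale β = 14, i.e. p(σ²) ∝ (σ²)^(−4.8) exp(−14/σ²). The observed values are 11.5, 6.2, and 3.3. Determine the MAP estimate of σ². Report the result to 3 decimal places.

Sum of squared deviations about the known mean: SS = (11.5−6)² + (6.2−6)² + (3.3−6)² = 37.58.
The Normal likelihood contributes (σ²)^(−n/2) exp(−SS/(2σ²)), so the posterior is Inverse-Gamma(α + n/2, β + SS/2) = Inverse-Gamma(5.3, 32.79).
The mode of Inverse-Gamma(a, b) is b/(a+1) = 32.79/6.3 ≈ 5.205.

σ̂²_MAP = 5.205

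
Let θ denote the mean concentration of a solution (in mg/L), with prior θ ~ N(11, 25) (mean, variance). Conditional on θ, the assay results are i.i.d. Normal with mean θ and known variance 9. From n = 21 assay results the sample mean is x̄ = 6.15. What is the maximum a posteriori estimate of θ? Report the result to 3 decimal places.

n = 21, x̄ = 6.15.
For a Normal prior and Normal likelihood with known variance, the posterior is Normal; its mode equals its mean, the precision-weighted average.
Prior precision 1/σ₀² = 1/25 = 0.04; data precision n/σ² = 21/9 = 7/3.
θ̂ = (0.04·11 + (7/3)·6.15) / (0.04 + 7/3) = 14.79/(178/75) = 4437/712 ≈ 6.232.

θ̂_MAP = 6.232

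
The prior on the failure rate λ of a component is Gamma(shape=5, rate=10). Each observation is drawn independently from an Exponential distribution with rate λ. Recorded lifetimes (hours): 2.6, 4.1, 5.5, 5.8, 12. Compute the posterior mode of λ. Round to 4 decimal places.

The Exponential(rate=λ) likelihood is ∝ λ^n e^(−λΣtᵢ). Here n = 5 and Σtᵢ = 2.6 + 4.1 + 5.5 + 5.8 + 12 = 30.
Posterior ∝ λ^4e^(−10λ) · λ^5e^(−30λ) = λ^9e^(−40λ), i.e. Gamma(10, 40).
Mode = (a−1)/b = 9/40 ≈ 0.2250.

λ̂_MAP = 0.2250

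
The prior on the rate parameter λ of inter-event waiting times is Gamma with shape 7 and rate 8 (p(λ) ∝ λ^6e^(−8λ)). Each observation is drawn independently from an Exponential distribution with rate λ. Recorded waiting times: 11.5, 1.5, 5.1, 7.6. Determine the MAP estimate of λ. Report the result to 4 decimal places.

λ̂_MAP = 0.2967

The Exponential(rate=λ) likelihood is ∝ λ^n e^(−λΣtᵢ). Here n = 4 and Σtᵢ = 11.5 + 1.5 + 5.1 + 7.6 = 25.7.
Posterior ∝ λ^6e^(−8λ) · λ^4e^(−25.7λ) = λ^10e^(−33.7λ), i.e. Gamma(11, 33.7).
Mode = (a−1)/b = 10/33.7 ≈ 0.2967.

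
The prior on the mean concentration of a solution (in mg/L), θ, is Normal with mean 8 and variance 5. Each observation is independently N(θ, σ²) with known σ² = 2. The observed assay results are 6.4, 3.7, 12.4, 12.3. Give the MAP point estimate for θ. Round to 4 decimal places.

n = 4; x̄ = (6.4 + 3.7 + 12.4 + 12.3)/4 = 34.8/4 = 8.7.
For a Normal prior and Normal likelihood with known variance, the posterior is Normal; its mode equals its mean, the precision-weighted average.
Prior precision 1/σ₀² = 1/5 = 0.2; data precision n/σ² = 4/2 = 2.
θ̂ = (0.2·8 + 2·8.7) / (0.2 + 2) = 19/2.2 = 95/11 ≈ 8.6364.

θ̂_MAP = 8.6364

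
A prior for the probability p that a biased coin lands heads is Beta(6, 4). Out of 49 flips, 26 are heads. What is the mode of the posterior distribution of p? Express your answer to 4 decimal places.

Prior: Beta(6, 4).
Data: 26 successes in 49 trials. The binomial likelihood contributes p^26(1−p)^23, so the posterior is Beta(6+26, 4+23) = Beta(32, 27).
For Beta(a, b) with a, b > 1 the mode is (a−1)/(a+b−2) = 31/57 ≈ 0.5439.

p̂_MAP = 0.5439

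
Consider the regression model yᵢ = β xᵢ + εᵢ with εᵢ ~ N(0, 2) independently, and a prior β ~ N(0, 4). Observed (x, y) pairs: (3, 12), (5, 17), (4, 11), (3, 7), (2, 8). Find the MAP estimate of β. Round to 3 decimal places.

log p(β | y) = −Σ(yᵢ − βxᵢ)²/(2·2) − β²/(2·4) + const.
Setting the derivative to zero: Σxᵢ(yᵢ − βxᵢ)/2 − β/4 = 0, so β = Σxᵢyᵢ / (Σxᵢ² + σ²/τ²).
Σxᵢyᵢ = 3·12 + 5·17 + 4·11 + 3·7 + 2·8 = 202; Σxᵢ² = 63; σ²/τ² = 0.5.
β̂_MAP = 202 / (63 + 0.5) = 202/63.5 ≈ 3.181.

β̂_MAP = 3.181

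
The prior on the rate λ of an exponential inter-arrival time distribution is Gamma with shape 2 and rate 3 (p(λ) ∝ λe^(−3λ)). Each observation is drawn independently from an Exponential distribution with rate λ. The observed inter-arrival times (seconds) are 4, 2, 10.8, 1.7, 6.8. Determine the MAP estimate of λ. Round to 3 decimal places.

The Exponential(rate=λ) likelihood is ∝ λ^n e^(−λΣtᵢ). Here n = 5 and Σtᵢ = 4 + 2 + 10.8 + 1.7 + 6.8 = 25.3.
Posterior ∝ λe^(−3λ) · λ^5e^(−25.3λ) = λ^6e^(−28.3λ), i.e. Gamma(7, 28.3).
Mode = (a−1)/b = 6/28.3 ≈ 0.212.

λ̂_MAP = 0.212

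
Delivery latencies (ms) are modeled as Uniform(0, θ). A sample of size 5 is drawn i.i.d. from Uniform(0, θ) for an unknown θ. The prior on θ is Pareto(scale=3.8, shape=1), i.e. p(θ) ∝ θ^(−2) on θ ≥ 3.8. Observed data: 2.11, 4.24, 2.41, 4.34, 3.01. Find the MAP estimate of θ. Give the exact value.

θ̂_MAP = 4.34

The Uniform(0, θ) likelihood is θ^(−n) for θ ≥ max(xᵢ), zero otherwise. Here max(xᵢ) = 4.34.
Posterior ∝ θ^(−2) · θ^(−5) = θ^(−7) on θ ≥ max(3.8, 4.34) = 4.34.
This density is strictly decreasing in θ, so the posterior mode lies at the lower boundary of the support.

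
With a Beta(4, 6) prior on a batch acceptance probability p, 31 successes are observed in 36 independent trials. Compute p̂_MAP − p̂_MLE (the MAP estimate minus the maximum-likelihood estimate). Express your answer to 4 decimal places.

Posterior is Beta(35, 11); MAP = (35−1)/(46−2) = 34/44 ≈ 0.77273.
MLE ignores the prior: p̂_MLE = k/n = 31/36 ≈ 0.86111.
Difference = 34/44 − 31/36 = -35/396 ≈ -0.0884.

MAP − MLE = -0.0884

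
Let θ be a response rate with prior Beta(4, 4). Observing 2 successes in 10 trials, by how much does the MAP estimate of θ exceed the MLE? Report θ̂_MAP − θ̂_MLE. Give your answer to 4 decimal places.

Posterior is Beta(6, 12); MAP = (6−1)/(18−2) = 5/16 ≈ 0.31250.
MLE ignores the prior: θ̂_MLE = k/n = 2/10 ≈ 0.20000.
Difference = 5/16 − 2/10 = 9/80 ≈ 0.1125.

MAP − MLE = 0.1125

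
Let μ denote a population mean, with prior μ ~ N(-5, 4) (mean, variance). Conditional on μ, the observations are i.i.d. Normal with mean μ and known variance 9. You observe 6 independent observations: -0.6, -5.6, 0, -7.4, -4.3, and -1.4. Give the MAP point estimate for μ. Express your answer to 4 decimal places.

μ̂_MAP = -3.7030

n = 6; x̄ = ((-0.6) + (-5.6) + 0 + (-7.4) + (-4.3) + (-1.4))/6 = -19.3/6 = -193/60 ≈ -3.2167.
For a Normal prior and Normal likelihood with known variance, the posterior is Normal; its mode equals its mean, the precision-weighted average.
Prior precision 1/σ₀² = 1/4 = 0.25; data precision n/σ² = 6/9 = 2/3.
μ̂ = (0.25·(-5) + (2/3)·(-193/60)) / (0.25 + 2/3) = (-611/180)/(11/12) = -611/165 ≈ -3.7030.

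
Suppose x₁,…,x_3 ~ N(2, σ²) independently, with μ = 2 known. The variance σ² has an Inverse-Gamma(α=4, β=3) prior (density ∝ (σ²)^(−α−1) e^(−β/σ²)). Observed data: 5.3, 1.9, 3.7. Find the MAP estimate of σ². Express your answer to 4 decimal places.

Sum of squared deviations about the known mean: SS = (5.3−2)² + (1.9−2)² + (3.7−2)² = 13.79.
The Normal likelihood contributes (σ²)^(−n/2) exp(−SS/(2σ²)), so the posterior is Inverse-Gamma(α + n/2, β + SS/2) = Inverse-Gamma(5.5, 9.895).
The mode of Inverse-Gamma(a, b) is b/(a+1) = 9.895/6.5 ≈ 1.5223.

σ̂²_MAP = 1.5223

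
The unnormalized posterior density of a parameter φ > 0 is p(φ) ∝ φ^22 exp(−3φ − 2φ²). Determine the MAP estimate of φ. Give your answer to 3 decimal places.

φ̂_MAP = 2.000

ℓ'(φ) = 22/φ − 3 − 4φ. Setting this to zero and multiplying by φ: 4φ² + 3φ − 22 = 0.
φ = (−3 + √(3² + 4·4·22)) / (2·4) = (−3 + √361) / 8 = (−3 + 19)/8 = 2.
ℓ''(φ) = −22/φ² − 4 < 0, confirming a maximum.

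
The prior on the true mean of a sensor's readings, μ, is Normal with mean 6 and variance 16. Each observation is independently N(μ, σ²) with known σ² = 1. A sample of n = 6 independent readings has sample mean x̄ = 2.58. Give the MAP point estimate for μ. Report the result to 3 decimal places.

n = 6, x̄ = 2.58.
For a Normal prior and Normal likelihood with known variance, the posterior is Normal; its mode equals its mean, the precision-weighted average.
Prior precision 1/σ₀² = 1/16 = 0.0625; data precision n/σ² = 6/1 = 6.
μ̂ = (0.0625·6 + 6·2.58) / (0.0625 + 6) = 15.855/6.0625 = 6342/2425 ≈ 2.615.

μ̂_MAP = 2.615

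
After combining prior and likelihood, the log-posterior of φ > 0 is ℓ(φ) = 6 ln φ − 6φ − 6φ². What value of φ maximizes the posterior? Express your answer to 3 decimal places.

ℓ'(φ) = 6/φ − 6 − 12φ. Setting this to zero and multiplying by φ: 12φ² + 6φ − 6 = 0.
φ = (−6 + √(6² + 4·12·6)) / (2·12) = (−6 + √324) / 24 = (−6 + 18)/24 = 1/2.
ℓ''(φ) = −6/φ² − 12 < 0, confirming a maximum.

φ̂_MAP = 0.500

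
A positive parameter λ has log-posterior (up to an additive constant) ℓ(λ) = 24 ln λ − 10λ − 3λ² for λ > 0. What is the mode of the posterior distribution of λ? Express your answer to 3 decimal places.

λ̂_MAP = 1.333

ℓ'(λ) = 24/λ − 10 − 6λ. Setting this to zero and multiplying by λ: 6λ² + 10λ − 24 = 0.
λ = (−10 + √(10² + 4·6·24)) / (2·6) = (−10 + √676) / 12 = (−10 + 26)/12 = 4/3.
ℓ''(λ) = −24/λ² − 6 < 0, confirming a maximum.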